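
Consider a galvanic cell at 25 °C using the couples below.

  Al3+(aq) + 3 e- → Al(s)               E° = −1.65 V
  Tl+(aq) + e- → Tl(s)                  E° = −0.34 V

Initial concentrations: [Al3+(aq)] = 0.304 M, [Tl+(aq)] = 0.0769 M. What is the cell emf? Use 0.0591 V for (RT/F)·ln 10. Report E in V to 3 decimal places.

+1.254 V

Tl⁺/Tl is reduced (cathode, E° = −0.34 V) and Al³⁺/Al is oxidized (anode).
E°cell = −0.34 − (−1.65) = +1.31 V, with n = 3 electrons transferred.
Balancing gives 3 Tl+(aq) + Al(s) → 3 Tl(s) + Al3+(aq); hence Q = [Al3+(aq)] / [Tl+(aq)]^3 = 668 (log Q = 2.825).
Applying E = E° − (RT ln10/nF)·log Q gives +1.31 − (0.0591/3)(2.825) = +1.254 V.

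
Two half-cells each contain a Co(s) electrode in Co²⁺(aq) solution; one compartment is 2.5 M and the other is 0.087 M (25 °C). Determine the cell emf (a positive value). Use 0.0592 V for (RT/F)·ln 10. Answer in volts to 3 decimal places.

0.043 V

For a concentration cell E°cell = 0, since both electrodes use the same couple.
The compartment with the higher Co²⁺(aq) concentration (2.5 M) acts as the cathode; ions are reduced there and produced at the dilute (0.087 M) anode.
With n = 2, Ecell = −(0.0592/2)·log([dilute]/[conc]) = −(0.0592/2)·log(0.087/2.5) = +0.043 V.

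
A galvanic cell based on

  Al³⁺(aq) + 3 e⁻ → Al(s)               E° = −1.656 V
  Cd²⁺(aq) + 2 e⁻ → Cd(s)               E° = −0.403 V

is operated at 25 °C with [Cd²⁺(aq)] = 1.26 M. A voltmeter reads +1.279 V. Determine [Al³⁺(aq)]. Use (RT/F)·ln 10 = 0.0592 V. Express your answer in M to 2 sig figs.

With Cd²⁺/Cd at the cathode and Al³⁺/Al at the anode, E°cell = −0.403 − (−1.656) = +1.253 V (n = 6).
Rearranging E = E° − (0.0592/n)·log Q gives log Q = 6(+1.253 − (+1.279))/0.0592 = −2.635.
Balancing electrons gives 3 Cd²⁺(aq) + 2 Al(s) → 3 Cd(s) + 2 Al³⁺(aq); thus Q = [Al³⁺(aq)]^2 / [Cd²⁺(aq)]^3.
Solving for the unknown gives log [Al³⁺(aq)] = −1.167, so [Al³⁺(aq)] ≈ 0.068 M.

0.068 M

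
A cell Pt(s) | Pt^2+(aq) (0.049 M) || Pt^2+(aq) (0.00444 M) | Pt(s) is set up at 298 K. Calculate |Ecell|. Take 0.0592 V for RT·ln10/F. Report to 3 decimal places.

0.031 V

For a concentration cell E°cell = 0, since both electrodes use the same couple.
The compartment with the higher Pt^2+(aq) concentration (0.049 M) acts as the cathode; ions are reduced there and produced at the dilute (0.00444 M) anode.
With n = 2, Ecell = −(0.0592/2)·log([dilute]/[conc]) = −(0.0592/2)·log(0.00444/0.049) = +0.031 V.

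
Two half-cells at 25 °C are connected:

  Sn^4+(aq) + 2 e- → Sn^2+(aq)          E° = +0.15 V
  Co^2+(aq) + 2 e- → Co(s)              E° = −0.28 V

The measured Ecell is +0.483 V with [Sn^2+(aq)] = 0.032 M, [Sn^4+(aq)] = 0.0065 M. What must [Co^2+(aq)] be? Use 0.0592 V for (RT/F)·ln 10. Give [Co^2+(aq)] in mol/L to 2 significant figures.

0.0033 M

The Sn⁴⁺/Sn²⁺ couple has the larger reduction potential, so it is the cathode: E°cell = +0.15 − (−0.28) = +0.43 V and n = 2.
Rearranging E = E° − (0.0592/n)·log Q gives log Q = 2(+0.43 − (+0.483))/0.0592 = −1.791.
The balanced reaction is Sn^4+(aq) + Co(s) → Sn^2+(aq) + Co^2+(aq), so Q = ([Sn^2+(aq)]·[Co^2+(aq)]) / [Sn^4+(aq)].
Solving for the unknown gives log [Co^2+(aq)] = −2.483, so [Co^2+(aq)] ≈ 0.0033 M.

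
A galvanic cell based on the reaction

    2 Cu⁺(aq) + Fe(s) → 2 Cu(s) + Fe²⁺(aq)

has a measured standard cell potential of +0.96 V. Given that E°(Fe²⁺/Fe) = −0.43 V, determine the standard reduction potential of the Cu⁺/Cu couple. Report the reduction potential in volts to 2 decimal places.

+0.53 V

In the reaction as written the Cu⁺/Cu couple is reduced (cathode) and Fe²⁺/Fe is oxidized (anode), so E°cell = E°(Cu⁺/Cu) − E°(Fe²⁺/Fe).
E°(Cu⁺/Cu) = E°cell + E°(anode) = +0.96 + (−0.43) = +0.53 V.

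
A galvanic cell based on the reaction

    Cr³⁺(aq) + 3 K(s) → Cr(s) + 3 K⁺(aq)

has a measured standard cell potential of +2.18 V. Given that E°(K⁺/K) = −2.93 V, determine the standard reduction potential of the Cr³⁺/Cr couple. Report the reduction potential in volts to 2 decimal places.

In the reaction as written the Cr³⁺/Cr couple is reduced (cathode) and K⁺/K is oxidized (anode), so E°cell = E°(Cr³⁺/Cr) − E°(K⁺/K).
E°(Cr³⁺/Cr) = E°cell + E°(anode) = +2.18 + (−2.93) = −0.75 V.

−0.75 V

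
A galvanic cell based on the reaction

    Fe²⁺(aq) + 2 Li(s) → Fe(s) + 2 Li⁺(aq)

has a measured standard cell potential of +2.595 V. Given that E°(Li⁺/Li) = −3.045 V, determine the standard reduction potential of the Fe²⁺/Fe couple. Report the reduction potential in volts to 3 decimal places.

In the reaction as written the Fe²⁺/Fe couple is reduced (cathode) and Li⁺/Li is oxidized (anode), so E°cell = E°(Fe²⁺/Fe) − E°(Li⁺/Li).
E°(Fe²⁺/Fe) = E°cell + E°(anode) = +2.595 + (−3.045) = −0.450 V.

−0.450 V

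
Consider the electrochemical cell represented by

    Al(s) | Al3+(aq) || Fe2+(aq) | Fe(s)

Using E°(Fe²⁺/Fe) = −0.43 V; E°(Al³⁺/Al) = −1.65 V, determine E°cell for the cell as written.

By convention the left-hand electrode in cell notation is the anode (oxidation) and the right-hand electrode is the cathode (reduction).
E°cell = E°(right) − E°(left) = −0.43 − (−1.65) = +1.22 V.

+1.22 V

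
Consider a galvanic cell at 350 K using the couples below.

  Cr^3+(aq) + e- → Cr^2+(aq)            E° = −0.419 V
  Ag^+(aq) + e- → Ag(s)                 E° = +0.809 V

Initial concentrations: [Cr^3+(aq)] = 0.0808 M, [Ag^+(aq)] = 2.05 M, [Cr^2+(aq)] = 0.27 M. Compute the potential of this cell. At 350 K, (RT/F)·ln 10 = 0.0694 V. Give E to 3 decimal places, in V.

The Ag⁺/Ag couple has the more positive E°, so it is the cathode; Cr³⁺/Cr²⁺ is the anode.
E°cell = E°cat − E°an = +0.809 − (−0.419) = +1.228 V; n = 1.
Balancing gives Ag^+(aq) + Cr^2+(aq) → Ag(s) + Cr^3+(aq); hence Q = [Cr^3+(aq)] / ([Ag^+(aq)]·[Cr^2+(aq)]) = 0.146 (log Q = −0.836).
E = E° − (0.0694/n)·log Q = +1.228 − (0.0694/1)(−0.836) = +1.286 V.

+1.286 V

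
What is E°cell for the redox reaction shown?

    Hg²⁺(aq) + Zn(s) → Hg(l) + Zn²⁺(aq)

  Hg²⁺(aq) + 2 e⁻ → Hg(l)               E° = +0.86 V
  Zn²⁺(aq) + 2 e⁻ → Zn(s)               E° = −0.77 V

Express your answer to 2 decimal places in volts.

+1.63 V

In the reaction as written, Hg²⁺(aq) is reduced (cathode) and Zn²⁺(aq) is produced by oxidation at the anode.
E°cell = E°(cathode) − E°(anode) = +0.86 − (−0.77) = +1.63 V.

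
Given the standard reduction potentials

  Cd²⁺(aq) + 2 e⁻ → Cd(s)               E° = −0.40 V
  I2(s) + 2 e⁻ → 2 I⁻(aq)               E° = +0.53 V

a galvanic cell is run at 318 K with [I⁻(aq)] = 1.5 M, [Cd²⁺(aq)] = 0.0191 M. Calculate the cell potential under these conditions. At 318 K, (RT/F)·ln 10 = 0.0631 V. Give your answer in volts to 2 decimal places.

+0.97 V

The I₂/I⁻ couple has the more positive E°, so it is the cathode; Cd²⁺/Cd is the anode.
E°cell = +0.53 − (−0.40) = +0.93 V, with n = 2 electrons transferred.
Balancing gives I2(s) + Cd(s) → 2 I⁻(aq) + Cd²⁺(aq); hence Q = [I⁻(aq)]^2·[Cd²⁺(aq)] = 0.043 (log Q = −1.367).
By the Nernst equation, E = +0.93 − (0.0631/2)·(−1.367) = +0.97 V.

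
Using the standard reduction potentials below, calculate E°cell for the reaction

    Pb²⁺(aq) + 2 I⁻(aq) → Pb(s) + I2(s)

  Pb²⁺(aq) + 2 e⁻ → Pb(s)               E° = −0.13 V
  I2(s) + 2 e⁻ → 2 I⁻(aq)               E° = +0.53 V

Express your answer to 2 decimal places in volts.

In the reaction as written, Pb²⁺(aq) is reduced (cathode) and I2(s) is produced by oxidation at the anode.
E°cell = E°(cathode) − E°(anode) = −0.13 − (+0.53) = −0.66 V.
The negative E°cell means the reaction is non-spontaneous in the direction written.

−0.66 V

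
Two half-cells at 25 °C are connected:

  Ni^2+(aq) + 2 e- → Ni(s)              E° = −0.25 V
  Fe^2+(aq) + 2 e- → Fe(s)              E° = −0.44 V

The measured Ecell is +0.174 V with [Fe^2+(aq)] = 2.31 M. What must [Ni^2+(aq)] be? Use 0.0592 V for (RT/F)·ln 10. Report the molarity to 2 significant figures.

Ni²⁺/Ni is the cathode (higher E°); E°cell = −0.25 − (−0.44) = +0.19 V with n = 2.
Rearranging E = E° − (0.0592/n)·log Q gives log Q = 2(+0.19 − (+0.174))/0.0592 = 0.541.
For Ni^2+(aq) + Fe(s) → Ni(s) + Fe^2+(aq), the reaction quotient is Q = [Fe^2+(aq)] / [Ni^2+(aq)].
Solving for the unknown gives log [Ni^2+(aq)] = −0.177, so [Ni^2+(aq)] ≈ 0.67 M.

0.67 M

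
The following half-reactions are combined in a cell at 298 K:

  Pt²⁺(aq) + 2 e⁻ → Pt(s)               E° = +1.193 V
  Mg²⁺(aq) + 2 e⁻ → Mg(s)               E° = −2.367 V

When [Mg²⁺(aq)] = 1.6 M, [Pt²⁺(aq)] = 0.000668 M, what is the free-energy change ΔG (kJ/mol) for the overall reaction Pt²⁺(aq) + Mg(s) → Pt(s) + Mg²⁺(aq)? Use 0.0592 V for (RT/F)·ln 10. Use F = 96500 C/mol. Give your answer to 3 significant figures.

The standard cell potential is +1.193 − (−2.367) = +3.560 V, with n = 2 electrons in the balanced equation.
The reaction quotient is [Mg²⁺(aq)] / [Pt²⁺(aq)] = 2.4×10^3; by Nernst, E = +3.560 − (0.0592/2)(3.379) = +3.4600 V.
ΔG = −nFE = −(2)(96500)(+3.4600) J/mol = −668 kJ/mol.

−668 kJ/mol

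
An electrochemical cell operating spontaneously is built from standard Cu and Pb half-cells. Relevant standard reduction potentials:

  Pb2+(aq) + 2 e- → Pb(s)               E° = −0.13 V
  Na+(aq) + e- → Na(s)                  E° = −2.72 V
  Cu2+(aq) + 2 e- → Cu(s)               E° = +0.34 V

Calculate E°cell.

Of the two couples in this cell, the one with the more positive reduction potential is reduced at the cathode: here that is Cu²⁺/Cu (+0.34 V); Pb²⁺/Pb (−0.13 V) is the anode.
E°cell = E°(cathode) − E°(anode) = +0.34 − (−0.13) = +0.47 V.

+0.47 V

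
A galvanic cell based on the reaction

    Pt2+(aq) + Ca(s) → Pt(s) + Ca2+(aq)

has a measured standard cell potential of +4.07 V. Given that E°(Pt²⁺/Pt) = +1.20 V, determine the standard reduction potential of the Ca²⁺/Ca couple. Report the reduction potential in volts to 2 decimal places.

−2.87 V

In the reaction as written the Pt²⁺/Pt couple is reduced (cathode) and Ca²⁺/Ca is oxidized (anode), so E°cell = E°(Pt²⁺/Pt) − E°(Ca²⁺/Ca).
E°(Ca²⁺/Ca) = E°(cathode) − E°cell = +1.20 − (+4.07) = −2.87 V.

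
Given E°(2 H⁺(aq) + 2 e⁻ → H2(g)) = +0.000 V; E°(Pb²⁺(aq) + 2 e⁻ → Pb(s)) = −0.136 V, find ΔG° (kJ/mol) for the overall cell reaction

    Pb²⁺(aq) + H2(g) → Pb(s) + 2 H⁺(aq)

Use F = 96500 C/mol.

+26.2 kJ/mol

In the reaction as written Pb²⁺(aq) is reduced, so the Pb²⁺/Pb couple is the cathode and 2H⁺/H₂ is the anode.
E°cell = −0.136 − (+0.000) = −0.136 V; balancing electrons gives n = 2.
ΔG° = −nFE°cell = −(2)(96500)(−0.136) J/mol = +26.2 kJ/mol.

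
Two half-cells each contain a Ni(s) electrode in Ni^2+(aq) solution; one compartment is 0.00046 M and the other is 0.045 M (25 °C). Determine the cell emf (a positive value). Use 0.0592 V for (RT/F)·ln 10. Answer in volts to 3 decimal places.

For a concentration cell E°cell = 0, since both electrodes use the same couple.
The compartment with the higher Ni^2+(aq) concentration (0.045 M) acts as the cathode; ions are reduced there and produced at the dilute (0.00046 M) anode.
With n = 2, Ecell = −(0.0592/2)·log([dilute]/[conc]) = −(0.0592/2)·log(0.00046/0.045) = +0.059 V.

0.059 V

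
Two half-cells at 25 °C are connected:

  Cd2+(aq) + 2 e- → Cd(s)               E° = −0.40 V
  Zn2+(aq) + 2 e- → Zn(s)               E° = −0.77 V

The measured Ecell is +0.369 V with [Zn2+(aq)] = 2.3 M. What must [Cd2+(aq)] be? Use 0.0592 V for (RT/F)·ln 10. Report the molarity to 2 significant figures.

2.1 M

Cd²⁺/Cd is the cathode (higher E°); E°cell = −0.40 − (−0.77) = +0.37 V with n = 2.
Since E = E° − (0.0592/n)·log Q, log Q = n(E° − E)/0.0592 = 0.034.
The balanced reaction is Cd2+(aq) + Zn(s) → Cd(s) + Zn2+(aq), so Q = [Zn2+(aq)] / [Cd2+(aq)].
Isolating [Cd2+(aq)] in Q = 10^{0.034} yields log [Cd2+(aq)] = 0.328, i.e. 2.1 M.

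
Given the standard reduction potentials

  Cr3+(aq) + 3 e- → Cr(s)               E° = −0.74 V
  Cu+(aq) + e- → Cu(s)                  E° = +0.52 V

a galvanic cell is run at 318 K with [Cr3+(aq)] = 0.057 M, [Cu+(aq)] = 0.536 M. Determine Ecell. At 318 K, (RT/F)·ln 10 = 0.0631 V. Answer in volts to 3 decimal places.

Since E°(Cu⁺/Cu) > E°(Cr³⁺/Cr), Cu⁺/Cu serves as the cathode.
The standard potential is +0.52 − (−0.74) = +1.26 V and the balanced reaction transfers n = 3 electrons.
The balanced reaction is 3 Cu+(aq) + Cr(s) → 3 Cu(s) + Cr3+(aq), so Q = [Cr3+(aq)] / [Cu+(aq)]^3 = 0.37 and log Q = −0.432.
By the Nernst equation, E = +1.26 − (0.0631/3)·(−0.432) = +1.269 V.

+1.269 V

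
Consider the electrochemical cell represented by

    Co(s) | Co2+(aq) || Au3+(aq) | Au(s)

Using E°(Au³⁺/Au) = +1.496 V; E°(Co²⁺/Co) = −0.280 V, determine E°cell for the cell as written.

By convention the left-hand electrode in cell notation is the anode (oxidation) and the right-hand electrode is the cathode (reduction).
E°cell = E°(right) − E°(left) = +1.496 − (−0.280) = +1.776 V.

+1.776 V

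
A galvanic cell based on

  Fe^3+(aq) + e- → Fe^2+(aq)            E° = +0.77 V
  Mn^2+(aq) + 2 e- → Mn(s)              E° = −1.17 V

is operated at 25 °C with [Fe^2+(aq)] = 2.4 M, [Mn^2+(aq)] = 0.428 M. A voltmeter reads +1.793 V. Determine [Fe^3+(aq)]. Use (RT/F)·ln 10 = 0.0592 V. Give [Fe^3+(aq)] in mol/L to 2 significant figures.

0.0052 M

Fe³⁺/Fe²⁺ is the cathode (higher E°); E°cell = +0.77 − (−1.17) = +1.94 V with n = 2.
From the Nernst equation, log Q = n(E° − E)/0.0592 = 2·(+1.94 − (+1.793))/0.0592 = 4.966.
Balancing electrons gives 2 Fe^3+(aq) + Mn(s) → 2 Fe^2+(aq) + Mn^2+(aq); thus Q = ([Fe^2+(aq)]^2·[Mn^2+(aq)]) / [Fe^3+(aq)]^2.
Solving for the unknown gives log [Fe^3+(aq)] = −2.287, so [Fe^3+(aq)] ≈ 0.0052 M.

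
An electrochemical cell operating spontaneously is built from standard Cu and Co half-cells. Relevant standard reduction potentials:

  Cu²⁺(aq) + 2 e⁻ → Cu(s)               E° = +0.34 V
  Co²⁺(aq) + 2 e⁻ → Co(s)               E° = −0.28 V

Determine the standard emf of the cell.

+0.62 V

The Cu²⁺/Cu couple has the higher E°, so Cu ion is reduced (cathode) and Co is oxidized (anode).
E°cell = E°(cathode) − E°(anode) = +0.34 − (−0.28) = +0.62 V.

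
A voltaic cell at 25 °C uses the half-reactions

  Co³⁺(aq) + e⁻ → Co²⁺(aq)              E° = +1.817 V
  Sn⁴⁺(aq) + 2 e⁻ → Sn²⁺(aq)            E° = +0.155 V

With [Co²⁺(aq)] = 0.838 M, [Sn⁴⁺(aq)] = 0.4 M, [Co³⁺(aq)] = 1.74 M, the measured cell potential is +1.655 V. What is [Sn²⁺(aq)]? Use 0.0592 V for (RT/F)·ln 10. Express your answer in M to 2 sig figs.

0.054 M

The Co³⁺/Co²⁺ couple has the larger reduction potential, so it is the cathode: E°cell = +1.817 − (+0.155) = +1.662 V and n = 2.
From the Nernst equation, log Q = n(E° − E)/0.0592 = 2·(+1.662 − (+1.655))/0.0592 = 0.236.
Balancing electrons gives 2 Co³⁺(aq) + Sn²⁺(aq) → 2 Co²⁺(aq) + Sn⁴⁺(aq); thus Q = ([Co²⁺(aq)]^2·[Sn⁴⁺(aq)]) / ([Co³⁺(aq)]^2·[Sn²⁺(aq)]).
Isolating [Sn²⁺(aq)] in Q = 10^{0.236} yields log [Sn²⁺(aq)] = −1.269, i.e. 0.054 M.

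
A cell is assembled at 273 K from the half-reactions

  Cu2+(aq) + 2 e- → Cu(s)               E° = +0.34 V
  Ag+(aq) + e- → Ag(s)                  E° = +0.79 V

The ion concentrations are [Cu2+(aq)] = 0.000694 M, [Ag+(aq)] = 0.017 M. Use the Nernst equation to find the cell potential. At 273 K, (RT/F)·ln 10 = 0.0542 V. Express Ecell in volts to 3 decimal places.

Since E°(Ag⁺/Ag) > E°(Cu²⁺/Cu), Ag⁺/Ag serves as the cathode.
E°cell = +0.79 − (+0.34) = +0.45 V, with n = 2 electrons transferred.
For the overall reaction 2 Ag+(aq) + Cu(s) → 2 Ag(s) + Cu2+(aq), Q = [Cu2+(aq)] / [Ag+(aq)]^2 = 2.4, giving log Q = 0.380.
By the Nernst equation, E = +0.45 − (0.0542/2)·(0.380) = +0.440 V.

+0.440 V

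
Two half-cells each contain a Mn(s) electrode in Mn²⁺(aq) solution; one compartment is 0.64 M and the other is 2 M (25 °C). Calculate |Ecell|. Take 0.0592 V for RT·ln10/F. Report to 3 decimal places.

0.015 V

For a concentration cell E°cell = 0, since both electrodes use the same couple.
The compartment with the higher Mn²⁺(aq) concentration (2 M) acts as the cathode; ions are reduced there and produced at the dilute (0.64 M) anode.
With n = 2, Ecell = −(0.0592/2)·log([dilute]/[conc]) = −(0.0592/2)·log(0.64/2) = +0.015 V.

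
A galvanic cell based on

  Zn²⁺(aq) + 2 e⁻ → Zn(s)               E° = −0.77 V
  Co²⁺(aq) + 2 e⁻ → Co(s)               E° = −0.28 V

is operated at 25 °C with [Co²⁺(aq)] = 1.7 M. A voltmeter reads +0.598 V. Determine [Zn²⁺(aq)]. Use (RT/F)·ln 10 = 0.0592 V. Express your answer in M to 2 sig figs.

The Co²⁺/Co couple has the larger reduction potential, so it is the cathode: E°cell = −0.28 − (−0.77) = +0.49 V and n = 2.
Rearranging E = E° − (0.0592/n)·log Q gives log Q = 2(+0.49 − (+0.598))/0.0592 = −3.649.
The balanced reaction is Co²⁺(aq) + Zn(s) → Co(s) + Zn²⁺(aq), so Q = [Zn²⁺(aq)] / [Co²⁺(aq)].
Substituting the known concentrations and solving, log [Zn²⁺(aq)] = −3.419 and [Zn²⁺(aq)] = 0.00038 M.

0.00038 M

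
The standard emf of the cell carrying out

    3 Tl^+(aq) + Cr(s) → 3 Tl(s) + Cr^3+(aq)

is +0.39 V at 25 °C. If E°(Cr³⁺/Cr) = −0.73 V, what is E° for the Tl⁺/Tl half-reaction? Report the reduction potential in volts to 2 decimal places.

In the reaction as written the Tl⁺/Tl couple is reduced (cathode) and Cr³⁺/Cr is oxidized (anode), so E°cell = E°(Tl⁺/Tl) − E°(Cr³⁺/Cr).
E°(Tl⁺/Tl) = E°cell + E°(anode) = +0.39 + (−0.73) = −0.34 V.

−0.34 V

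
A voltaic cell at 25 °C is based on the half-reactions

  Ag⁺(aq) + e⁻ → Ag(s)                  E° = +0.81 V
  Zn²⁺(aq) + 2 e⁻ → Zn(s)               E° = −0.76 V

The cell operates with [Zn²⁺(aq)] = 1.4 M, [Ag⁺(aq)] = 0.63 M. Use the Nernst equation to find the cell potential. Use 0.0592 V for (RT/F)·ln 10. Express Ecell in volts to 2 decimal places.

The Ag⁺/Ag couple has the more positive E°, so it is the cathode; Zn²⁺/Zn is the anode.
The standard potential is +0.81 − (−0.76) = +1.57 V and the balanced reaction transfers n = 2 electrons.
The balanced reaction is 2 Ag⁺(aq) + Zn(s) → 2 Ag(s) + Zn²⁺(aq), so Q = [Zn²⁺(aq)] / [Ag⁺(aq)]^2 = 3.53 and log Q = 0.547.
E = E° − (0.0592/n)·log Q = +1.57 − (0.0592/2)(0.547) = +1.55 V.

+1.55 V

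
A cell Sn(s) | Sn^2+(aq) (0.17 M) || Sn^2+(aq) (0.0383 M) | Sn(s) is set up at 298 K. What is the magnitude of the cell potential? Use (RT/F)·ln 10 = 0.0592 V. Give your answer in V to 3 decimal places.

0.019 V

For a concentration cell E°cell = 0, since both electrodes use the same couple.
The compartment with the higher Sn^2+(aq) concentration (0.17 M) acts as the cathode; ions are reduced there and produced at the dilute (0.0383 M) anode.
With n = 2, Ecell = −(0.0592/2)·log([dilute]/[conc]) = −(0.0592/2)·log(0.0383/0.17) = +0.019 V.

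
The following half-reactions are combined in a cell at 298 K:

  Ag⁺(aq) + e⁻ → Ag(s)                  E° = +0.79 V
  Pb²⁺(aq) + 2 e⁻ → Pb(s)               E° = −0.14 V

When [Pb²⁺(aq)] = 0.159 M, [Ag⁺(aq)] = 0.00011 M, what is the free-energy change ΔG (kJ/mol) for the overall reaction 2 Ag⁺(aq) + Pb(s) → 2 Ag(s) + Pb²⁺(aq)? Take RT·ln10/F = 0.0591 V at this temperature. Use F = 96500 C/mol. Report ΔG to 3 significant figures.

The standard cell potential is +0.79 − (−0.14) = +0.93 V, with n = 2 electrons in the balanced equation.
Here Q = [Pb²⁺(aq)] / [Ag⁺(aq)]^2 = 1.31×10^7 (log Q = 7.119), giving E = +0.93 − (0.0591/2)·(7.119) = +0.7196 V.
Then ΔG = −nFE = −2 × 96500 × +0.7196 J/mol = −139 kJ/mol.

−139 kJ/mol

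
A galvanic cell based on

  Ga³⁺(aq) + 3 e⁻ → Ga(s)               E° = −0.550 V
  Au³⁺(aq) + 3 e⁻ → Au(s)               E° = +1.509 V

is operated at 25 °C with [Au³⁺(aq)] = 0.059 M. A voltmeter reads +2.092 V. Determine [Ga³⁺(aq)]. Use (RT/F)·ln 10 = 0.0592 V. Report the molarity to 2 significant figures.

0.0013 M

Au³⁺/Au is the cathode (higher E°); E°cell = +1.509 − (−0.550) = +2.059 V with n = 3.
Since E = E° − (0.0592/n)·log Q, log Q = n(E° − E)/0.0592 = −1.672.
Balancing electrons gives Au³⁺(aq) + Ga(s) → Au(s) + Ga³⁺(aq); thus Q = [Ga³⁺(aq)] / [Au³⁺(aq)].
Isolating [Ga³⁺(aq)] in Q = 10^{−1.672} yields log [Ga³⁺(aq)] = −2.901, i.e. 0.0013 M.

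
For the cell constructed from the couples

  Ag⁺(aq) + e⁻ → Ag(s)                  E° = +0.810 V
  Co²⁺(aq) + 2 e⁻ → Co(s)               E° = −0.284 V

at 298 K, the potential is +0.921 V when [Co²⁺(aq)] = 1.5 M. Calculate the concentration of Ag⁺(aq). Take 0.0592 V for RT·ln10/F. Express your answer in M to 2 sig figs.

With Ag⁺/Ag at the cathode and Co²⁺/Co at the anode, E°cell = +0.810 − (−0.284) = +1.094 V (n = 2).
Since E = E° − (0.0592/n)·log Q, log Q = n(E° − E)/0.0592 = 5.845.
The balanced reaction is 2 Ag⁺(aq) + Co(s) → 2 Ag(s) + Co²⁺(aq), so Q = [Co²⁺(aq)] / [Ag⁺(aq)]^2.
Substituting the known concentrations and solving, log [Ag⁺(aq)] = −2.834 and [Ag⁺(aq)] = 0.0015 M.

0.0015 M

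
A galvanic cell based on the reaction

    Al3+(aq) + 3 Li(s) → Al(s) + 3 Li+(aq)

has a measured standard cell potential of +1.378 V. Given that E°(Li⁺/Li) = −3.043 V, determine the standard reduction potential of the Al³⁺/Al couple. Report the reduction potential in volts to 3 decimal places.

In the reaction as written the Al³⁺/Al couple is reduced (cathode) and Li⁺/Li is oxidized (anode), so E°cell = E°(Al³⁺/Al) − E°(Li⁺/Li).
E°(Al³⁺/Al) = E°cell + E°(anode) = +1.378 + (−3.043) = −1.665 V.

−1.665 V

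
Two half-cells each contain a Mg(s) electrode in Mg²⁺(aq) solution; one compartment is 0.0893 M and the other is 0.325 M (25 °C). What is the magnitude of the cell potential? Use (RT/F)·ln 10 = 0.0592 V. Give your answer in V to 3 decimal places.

0.017 V

For a concentration cell E°cell = 0, since both electrodes use the same couple.
The compartment with the higher Mg²⁺(aq) concentration (0.325 M) acts as the cathode; ions are reduced there and produced at the dilute (0.0893 M) anode.
With n = 2, Ecell = −(0.0592/2)·log([dilute]/[conc]) = −(0.0592/2)·log(0.0893/0.325) = +0.017 V.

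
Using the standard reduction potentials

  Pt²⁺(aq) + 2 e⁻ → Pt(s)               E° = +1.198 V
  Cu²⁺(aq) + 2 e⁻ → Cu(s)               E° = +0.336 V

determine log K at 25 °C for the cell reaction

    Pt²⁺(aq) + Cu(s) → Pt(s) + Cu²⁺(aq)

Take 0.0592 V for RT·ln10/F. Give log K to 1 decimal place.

log K = 29.1

The Pt²⁺/Pt couple is reduced (cathode); E°cell = +1.198 − (+0.336) = +0.862 V with n = 2.
At equilibrium E = 0, so log K = nE°cell / 0.0592 = (2)(+0.862) / 0.0592 = 29.1.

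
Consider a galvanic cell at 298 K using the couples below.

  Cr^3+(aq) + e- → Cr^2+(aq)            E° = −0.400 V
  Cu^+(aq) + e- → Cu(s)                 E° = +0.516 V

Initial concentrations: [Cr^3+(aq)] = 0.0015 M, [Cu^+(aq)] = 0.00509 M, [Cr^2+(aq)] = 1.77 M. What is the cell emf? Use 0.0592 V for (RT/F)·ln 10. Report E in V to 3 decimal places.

+0.962 V

The Cu⁺/Cu couple has the more positive E°, so it is the cathode; Cr³⁺/Cr²⁺ is the anode.
E°cell = +0.516 − (−0.400) = +0.916 V, with n = 1 electron transferred.
The balanced reaction is Cu^+(aq) + Cr^2+(aq) → Cu(s) + Cr^3+(aq), so Q = [Cr^3+(aq)] / ([Cu^+(aq)]·[Cr^2+(aq)]) = 0.166 and log Q = −0.779.
E = E° − (0.0592/n)·log Q = +0.916 − (0.0592/1)(−0.779) = +0.962 V.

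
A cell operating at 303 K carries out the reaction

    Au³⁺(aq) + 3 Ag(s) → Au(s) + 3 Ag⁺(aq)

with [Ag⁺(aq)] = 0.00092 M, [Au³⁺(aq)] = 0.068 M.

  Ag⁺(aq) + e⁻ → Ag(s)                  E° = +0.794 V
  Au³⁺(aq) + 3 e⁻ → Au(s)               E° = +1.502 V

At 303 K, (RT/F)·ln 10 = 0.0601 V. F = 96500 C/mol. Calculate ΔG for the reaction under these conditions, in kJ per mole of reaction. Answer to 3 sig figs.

−251 kJ/mol

E°cell = +1.502 − (+0.794) = +0.708 V; the balanced reaction transfers n = 3 electrons.
The reaction quotient is [Ag⁺(aq)]^3 / [Au³⁺(aq)] = 1.15×10^−8; by Nernst, E = +0.708 − (0.0601/3)(−7.941) = +0.8671 V.
ΔG = −nFE = −(3)(96500)(+0.8671) J/mol = −251 kJ/mol.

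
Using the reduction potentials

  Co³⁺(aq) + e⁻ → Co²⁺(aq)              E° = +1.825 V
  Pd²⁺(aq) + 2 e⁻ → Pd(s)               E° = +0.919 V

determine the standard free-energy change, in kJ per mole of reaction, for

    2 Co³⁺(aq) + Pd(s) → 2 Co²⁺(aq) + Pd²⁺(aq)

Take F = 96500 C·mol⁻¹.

In the reaction as written Co³⁺(aq) is reduced, so the Co³⁺/Co²⁺ couple is the cathode and Pd²⁺/Pd is the anode.
E°cell = +1.825 − (+0.919) = +0.906 V; balancing electrons gives n = 2.
ΔG° = −nFE°cell = −(2)(96500)(+0.906) J/mol = −175 kJ/mol.

−175 kJ/mol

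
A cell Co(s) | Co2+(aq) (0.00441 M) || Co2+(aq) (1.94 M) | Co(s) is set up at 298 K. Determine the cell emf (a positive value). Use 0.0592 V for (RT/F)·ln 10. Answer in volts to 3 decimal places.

For a concentration cell E°cell = 0, since both electrodes use the same couple.
The compartment with the higher Co2+(aq) concentration (1.94 M) acts as the cathode; ions are reduced there and produced at the dilute (0.00441 M) anode.
With n = 2, Ecell = −(0.0592/2)·log([dilute]/[conc]) = −(0.0592/2)·log(0.00441/1.94) = +0.078 V.

0.078 V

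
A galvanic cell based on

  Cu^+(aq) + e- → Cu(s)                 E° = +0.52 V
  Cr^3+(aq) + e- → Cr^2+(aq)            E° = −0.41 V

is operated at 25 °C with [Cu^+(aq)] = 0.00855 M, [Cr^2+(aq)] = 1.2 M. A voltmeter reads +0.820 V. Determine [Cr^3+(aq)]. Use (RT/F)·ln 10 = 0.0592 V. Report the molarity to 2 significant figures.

0.74 M

With Cu⁺/Cu at the cathode and Cr³⁺/Cr²⁺ at the anode, E°cell = +0.52 − (−0.41) = +0.93 V (n = 1).
From the Nernst equation, log Q = n(E° − E)/0.0592 = 1·(+0.93 − (+0.820))/0.0592 = 1.858.
The balanced reaction is Cu^+(aq) + Cr^2+(aq) → Cu(s) + Cr^3+(aq), so Q = [Cr^3+(aq)] / ([Cu^+(aq)]·[Cr^2+(aq)]).
Solving for the unknown gives log [Cr^3+(aq)] = −0.131, so [Cr^3+(aq)] ≈ 0.74 M.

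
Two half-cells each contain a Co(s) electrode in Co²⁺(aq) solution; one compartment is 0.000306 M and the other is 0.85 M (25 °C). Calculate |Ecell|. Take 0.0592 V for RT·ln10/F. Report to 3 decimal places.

For a concentration cell E°cell = 0, since both electrodes use the same couple.
The compartment with the higher Co²⁺(aq) concentration (0.85 M) acts as the cathode; ions are reduced there and produced at the dilute (0.000306 M) anode.
With n = 2, Ecell = −(0.0592/2)·log([dilute]/[conc]) = −(0.0592/2)·log(0.000306/0.85) = +0.102 V.

0.102 V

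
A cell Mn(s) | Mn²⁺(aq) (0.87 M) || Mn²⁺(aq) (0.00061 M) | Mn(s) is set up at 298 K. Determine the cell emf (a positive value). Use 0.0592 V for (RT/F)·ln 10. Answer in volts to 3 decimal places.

For a concentration cell E°cell = 0, since both electrodes use the same couple.
The compartment with the higher Mn²⁺(aq) concentration (0.87 M) acts as the cathode; ions are reduced there and produced at the dilute (0.00061 M) anode.
With n = 2, Ecell = −(0.0592/2)·log([dilute]/[conc]) = −(0.0592/2)·log(0.00061/0.87) = +0.093 V.

0.093 V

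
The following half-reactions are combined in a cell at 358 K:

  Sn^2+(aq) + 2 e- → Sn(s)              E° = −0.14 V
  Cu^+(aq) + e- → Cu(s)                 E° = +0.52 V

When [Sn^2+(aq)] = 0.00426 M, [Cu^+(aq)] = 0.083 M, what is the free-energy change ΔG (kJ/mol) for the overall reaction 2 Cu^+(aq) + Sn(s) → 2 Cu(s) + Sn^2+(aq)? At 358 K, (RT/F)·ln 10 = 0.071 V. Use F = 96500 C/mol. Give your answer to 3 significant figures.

−129 kJ/mol

E°cell = +0.52 − (−0.14) = +0.66 V; the balanced reaction transfers n = 2 electrons.
Here Q = [Sn^2+(aq)] / [Cu^+(aq)]^2 = 0.618 (log Q = −0.209), giving E = +0.66 − (0.071/2)·(−0.209) = +0.6674 V.
ΔG = −nFE = −(2)(96500)(+0.6674) J/mol = −129 kJ/mol.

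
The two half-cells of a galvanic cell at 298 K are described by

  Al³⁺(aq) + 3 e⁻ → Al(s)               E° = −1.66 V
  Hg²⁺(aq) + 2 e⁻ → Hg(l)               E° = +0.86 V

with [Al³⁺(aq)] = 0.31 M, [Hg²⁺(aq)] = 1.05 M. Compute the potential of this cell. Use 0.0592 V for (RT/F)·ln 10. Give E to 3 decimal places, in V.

The Hg²⁺/Hg couple has the more positive E°, so it is the cathode; Al³⁺/Al is the anode.
E°cell = E°cat − E°an = +0.86 − (−1.66) = +2.52 V; n = 6.
The balanced reaction is 3 Hg²⁺(aq) + 2 Al(s) → 3 Hg(l) + 2 Al³⁺(aq), so Q = [Al³⁺(aq)]^2 / [Hg²⁺(aq)]^3 = 0.083 and log Q = −1.081.
Applying E = E° − (RT ln10/nF)·log Q gives +2.52 − (0.0592/6)(−1.081) = +2.531 V.

+2.531 V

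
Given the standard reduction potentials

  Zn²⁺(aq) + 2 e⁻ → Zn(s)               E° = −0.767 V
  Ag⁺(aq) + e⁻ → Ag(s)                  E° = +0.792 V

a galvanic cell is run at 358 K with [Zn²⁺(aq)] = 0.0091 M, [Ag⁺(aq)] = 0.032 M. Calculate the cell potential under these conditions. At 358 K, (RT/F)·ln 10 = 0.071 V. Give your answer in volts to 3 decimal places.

Ag⁺/Ag is reduced (cathode, E° = +0.792 V) and Zn²⁺/Zn is oxidized (anode).
E°cell = +0.792 − (−0.767) = +1.559 V, with n = 2 electrons transferred.
The balanced reaction is 2 Ag⁺(aq) + Zn(s) → 2 Ag(s) + Zn²⁺(aq), so Q = [Zn²⁺(aq)] / [Ag⁺(aq)]^2 = 8.89 and log Q = 0.949.
By the Nernst equation, E = +1.559 − (0.071/2)·(0.949) = +1.525 V.

+1.525 V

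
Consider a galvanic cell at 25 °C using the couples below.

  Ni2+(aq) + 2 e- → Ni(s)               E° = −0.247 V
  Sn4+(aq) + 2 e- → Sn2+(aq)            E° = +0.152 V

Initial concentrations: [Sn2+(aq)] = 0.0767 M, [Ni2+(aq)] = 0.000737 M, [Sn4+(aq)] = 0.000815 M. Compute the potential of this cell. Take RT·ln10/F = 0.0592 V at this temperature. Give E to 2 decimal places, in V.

The Sn⁴⁺/Sn²⁺ couple has the more positive E°, so it is the cathode; Ni²⁺/Ni is the anode.
E°cell = E°cat − E°an = +0.152 − (−0.247) = +0.399 V; n = 2.
The balanced reaction is Sn4+(aq) + Ni(s) → Sn2+(aq) + Ni2+(aq), so Q = ([Sn2+(aq)]·[Ni2+(aq)]) / [Sn4+(aq)] = 0.0694 and log Q = −1.159.
By the Nernst equation, E = +0.399 − (0.0592/2)·(−1.159) = +0.43 V.

+0.43 V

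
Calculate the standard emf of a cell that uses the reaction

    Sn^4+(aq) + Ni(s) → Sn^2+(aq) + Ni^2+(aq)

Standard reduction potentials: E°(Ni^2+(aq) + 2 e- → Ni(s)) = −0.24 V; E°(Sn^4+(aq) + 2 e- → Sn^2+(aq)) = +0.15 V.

In the reaction as written, Sn^4+(aq) is reduced (cathode) and Ni^2+(aq) is produced by oxidation at the anode.
E°cell = E°(cathode) − E°(anode) = +0.15 − (−0.24) = +0.39 V.
The positive value indicates the reaction is spontaneous as written.

+0.39 V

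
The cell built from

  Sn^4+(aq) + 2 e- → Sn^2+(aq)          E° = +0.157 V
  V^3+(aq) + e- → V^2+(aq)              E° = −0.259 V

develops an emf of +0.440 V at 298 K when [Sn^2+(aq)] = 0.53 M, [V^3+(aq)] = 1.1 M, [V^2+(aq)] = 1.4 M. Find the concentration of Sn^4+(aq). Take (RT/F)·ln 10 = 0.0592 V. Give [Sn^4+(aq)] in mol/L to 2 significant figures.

2.1 M

The Sn⁴⁺/Sn²⁺ couple has the larger reduction potential, so it is the cathode: E°cell = +0.157 − (−0.259) = +0.416 V and n = 2.
Rearranging E = E° − (0.0592/n)·log Q gives log Q = 2(+0.416 − (+0.440))/0.0592 = −0.811.
For Sn^4+(aq) + 2 V^2+(aq) → Sn^2+(aq) + 2 V^3+(aq), the reaction quotient is Q = ([Sn^2+(aq)]·[V^3+(aq)]^2) / ([Sn^4+(aq)]·[V^2+(aq)]^2).
Substituting the known concentrations and solving, log [Sn^4+(aq)] = 0.326 and [Sn^4+(aq)] = 2.1 M.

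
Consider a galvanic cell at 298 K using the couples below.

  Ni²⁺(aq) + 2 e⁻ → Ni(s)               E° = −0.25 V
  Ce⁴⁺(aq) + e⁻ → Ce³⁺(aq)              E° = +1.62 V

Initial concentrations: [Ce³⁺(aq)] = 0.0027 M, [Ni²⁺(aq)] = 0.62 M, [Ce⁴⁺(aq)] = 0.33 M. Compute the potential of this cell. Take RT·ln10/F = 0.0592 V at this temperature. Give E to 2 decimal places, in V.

Since E°(Ce⁴⁺/Ce³⁺) > E°(Ni²⁺/Ni), Ce⁴⁺/Ce³⁺ serves as the cathode.
E°cell = +1.62 − (−0.25) = +1.87 V, with n = 2 electrons transferred.
The balanced reaction is 2 Ce⁴⁺(aq) + Ni(s) → 2 Ce³⁺(aq) + Ni²⁺(aq), so Q = ([Ce³⁺(aq)]^2·[Ni²⁺(aq)]) / [Ce⁴⁺(aq)]^2 = 4.15×10^−5 and log Q = −4.382.
By the Nernst equation, E = +1.87 − (0.0592/2)·(−4.382) = +2.00 V.

+2.00 V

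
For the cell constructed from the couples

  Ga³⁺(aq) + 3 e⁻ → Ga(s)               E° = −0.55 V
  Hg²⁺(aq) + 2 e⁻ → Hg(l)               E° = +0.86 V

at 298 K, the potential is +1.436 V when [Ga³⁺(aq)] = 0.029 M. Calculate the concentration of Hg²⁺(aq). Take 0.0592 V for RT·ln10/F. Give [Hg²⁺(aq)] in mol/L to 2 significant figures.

The Hg²⁺/Hg couple has the larger reduction potential, so it is the cathode: E°cell = +0.86 − (−0.55) = +1.41 V and n = 6.
From the Nernst equation, log Q = n(E° − E)/0.0592 = 6·(+1.41 − (+1.436))/0.0592 = −2.635.
The balanced reaction is 3 Hg²⁺(aq) + 2 Ga(s) → 3 Hg(l) + 2 Ga³⁺(aq), so Q = [Ga³⁺(aq)]^2 / [Hg²⁺(aq)]^3.
Solving for the unknown gives log [Hg²⁺(aq)] = −0.147, so [Hg²⁺(aq)] ≈ 0.71 M.

0.71 M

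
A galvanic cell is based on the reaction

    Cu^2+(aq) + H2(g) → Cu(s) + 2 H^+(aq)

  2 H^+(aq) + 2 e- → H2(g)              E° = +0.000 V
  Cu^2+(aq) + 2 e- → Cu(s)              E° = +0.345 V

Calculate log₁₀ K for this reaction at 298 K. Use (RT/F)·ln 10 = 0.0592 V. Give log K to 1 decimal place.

log K = 11.7

The Cu²⁺/Cu couple is reduced (cathode); E°cell = +0.345 − (+0.000) = +0.345 V with n = 2.
At equilibrium E = 0, so log K = nE°cell / 0.0592 = (2)(+0.345) / 0.0592 = 11.7.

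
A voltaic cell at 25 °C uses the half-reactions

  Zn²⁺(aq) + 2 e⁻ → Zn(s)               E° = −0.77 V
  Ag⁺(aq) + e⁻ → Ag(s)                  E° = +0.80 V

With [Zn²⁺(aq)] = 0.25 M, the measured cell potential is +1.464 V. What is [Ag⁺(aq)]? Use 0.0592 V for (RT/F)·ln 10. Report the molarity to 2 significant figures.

With Ag⁺/Ag at the cathode and Zn²⁺/Zn at the anode, E°cell = +0.80 − (−0.77) = +1.57 V (n = 2).
Rearranging E = E° − (0.0592/n)·log Q gives log Q = 2(+1.57 − (+1.464))/0.0592 = 3.581.
Balancing electrons gives 2 Ag⁺(aq) + Zn(s) → 2 Ag(s) + Zn²⁺(aq); thus Q = [Zn²⁺(aq)] / [Ag⁺(aq)]^2.
Solving for the unknown gives log [Ag⁺(aq)] = −2.092, so [Ag⁺(aq)] ≈ 0.0081 M.

0.0081 M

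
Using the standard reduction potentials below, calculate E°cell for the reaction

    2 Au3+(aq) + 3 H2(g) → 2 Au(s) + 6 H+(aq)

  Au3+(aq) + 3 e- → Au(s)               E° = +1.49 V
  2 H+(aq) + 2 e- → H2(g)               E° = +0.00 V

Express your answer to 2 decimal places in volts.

Au3+(aq) gains electrons, so the Au³⁺/Au couple is the cathode; the 2H⁺/H₂ couple is the anode.
E°cell = E°(cathode) − E°(anode) = +1.49 − (+0.00) = +1.49 V.
The positive value indicates the reaction is spontaneous as written.

+1.49 V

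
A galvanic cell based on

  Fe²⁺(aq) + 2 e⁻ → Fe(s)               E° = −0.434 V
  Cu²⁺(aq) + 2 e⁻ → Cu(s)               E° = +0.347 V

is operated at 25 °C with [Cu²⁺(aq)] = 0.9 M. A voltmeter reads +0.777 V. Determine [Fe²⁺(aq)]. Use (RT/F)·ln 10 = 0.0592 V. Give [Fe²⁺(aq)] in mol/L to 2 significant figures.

With Cu²⁺/Cu at the cathode and Fe²⁺/Fe at the anode, E°cell = +0.347 − (−0.434) = +0.781 V (n = 2).
Rearranging E = E° − (0.0592/n)·log Q gives log Q = 2(+0.781 − (+0.777))/0.0592 = 0.135.
For Cu²⁺(aq) + Fe(s) → Cu(s) + Fe²⁺(aq), the reaction quotient is Q = [Fe²⁺(aq)] / [Cu²⁺(aq)].
Solving for the unknown gives log [Fe²⁺(aq)] = 0.089, so [Fe²⁺(aq)] ≈ 1.2 M.

1.2 M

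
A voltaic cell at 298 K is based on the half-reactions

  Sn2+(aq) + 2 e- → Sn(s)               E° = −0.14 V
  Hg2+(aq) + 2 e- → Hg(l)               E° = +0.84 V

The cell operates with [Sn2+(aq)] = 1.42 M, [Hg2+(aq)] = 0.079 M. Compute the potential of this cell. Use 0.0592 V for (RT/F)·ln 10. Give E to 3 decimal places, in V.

Hg²⁺/Hg is reduced (cathode, E° = +0.84 V) and Sn²⁺/Sn is oxidized (anode).
E°cell = +0.84 − (−0.14) = +0.98 V, with n = 2 electrons transferred.
The balanced reaction is Hg2+(aq) + Sn(s) → Hg(l) + Sn2+(aq), so Q = [Sn2+(aq)] / [Hg2+(aq)] = 18 and log Q = 1.255.
By the Nernst equation, E = +0.98 − (0.0592/2)·(1.255) = +0.943 V.

+0.943 V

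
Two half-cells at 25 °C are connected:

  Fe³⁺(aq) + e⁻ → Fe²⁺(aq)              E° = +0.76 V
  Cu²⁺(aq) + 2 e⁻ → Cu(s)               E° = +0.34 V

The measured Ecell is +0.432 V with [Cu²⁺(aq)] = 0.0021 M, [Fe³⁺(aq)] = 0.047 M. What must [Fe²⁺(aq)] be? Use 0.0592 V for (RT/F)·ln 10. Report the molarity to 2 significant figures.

0.64 M

The Fe³⁺/Fe²⁺ couple has the larger reduction potential, so it is the cathode: E°cell = +0.76 − (+0.34) = +0.42 V and n = 2.
From the Nernst equation, log Q = n(E° − E)/0.0592 = 2·(+0.42 − (+0.432))/0.0592 = −0.405.
Balancing electrons gives 2 Fe³⁺(aq) + Cu(s) → 2 Fe²⁺(aq) + Cu²⁺(aq); thus Q = ([Fe²⁺(aq)]^2·[Cu²⁺(aq)]) / [Fe³⁺(aq)]^2.
Substituting the known concentrations and solving, log [Fe²⁺(aq)] = −0.192 and [Fe²⁺(aq)] = 0.64 M.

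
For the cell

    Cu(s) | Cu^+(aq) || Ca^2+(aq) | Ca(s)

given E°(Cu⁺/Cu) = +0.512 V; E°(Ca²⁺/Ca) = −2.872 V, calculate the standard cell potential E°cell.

By convention the left-hand electrode in cell notation is the anode (oxidation) and the right-hand electrode is the cathode (reduction).
E°cell = E°(right) − E°(left) = −2.872 − (+0.512) = −3.384 V.
The negative sign shows that, as written, the cell would require an external voltage to drive the reaction.

−3.384 V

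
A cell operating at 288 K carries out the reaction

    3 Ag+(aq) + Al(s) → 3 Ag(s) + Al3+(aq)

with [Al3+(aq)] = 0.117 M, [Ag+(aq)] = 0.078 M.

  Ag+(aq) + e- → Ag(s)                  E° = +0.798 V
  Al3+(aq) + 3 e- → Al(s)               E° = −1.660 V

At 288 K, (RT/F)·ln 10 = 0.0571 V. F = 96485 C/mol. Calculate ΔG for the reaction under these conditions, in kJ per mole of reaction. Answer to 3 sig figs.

−698 kJ/mol

The standard cell potential is +0.798 − (−1.660) = +2.458 V, with n = 3 electrons in the balanced equation.
Here Q = [Al3+(aq)] / [Ag+(aq)]^3 = 247 (log Q = 2.392), giving E = +2.458 − (0.0571/3)·(2.392) = +2.4125 V.
Then ΔG = −nFE = −3 × 96485 × +2.4125 J/mol = −698 kJ/mol.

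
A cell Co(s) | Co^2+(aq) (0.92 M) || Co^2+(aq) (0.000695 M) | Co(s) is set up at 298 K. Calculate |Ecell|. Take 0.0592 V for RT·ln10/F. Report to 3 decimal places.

For a concentration cell E°cell = 0, since both electrodes use the same couple.
The compartment with the higher Co^2+(aq) concentration (0.92 M) acts as the cathode; ions are reduced there and produced at the dilute (0.000695 M) anode.
With n = 2, Ecell = −(0.0592/2)·log([dilute]/[conc]) = −(0.0592/2)·log(0.000695/0.92) = +0.092 V.

0.092 V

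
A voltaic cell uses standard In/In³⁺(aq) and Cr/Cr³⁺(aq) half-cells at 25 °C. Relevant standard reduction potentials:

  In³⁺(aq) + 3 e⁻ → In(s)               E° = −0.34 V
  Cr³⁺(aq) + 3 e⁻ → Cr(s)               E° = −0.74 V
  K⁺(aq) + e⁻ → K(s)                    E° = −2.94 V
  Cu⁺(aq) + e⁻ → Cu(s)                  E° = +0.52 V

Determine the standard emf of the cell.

+0.40 V

Of the two couples in this cell, the one with the more positive reduction potential is reduced at the cathode: here that is In³⁺/In (−0.34 V); Cr³⁺/Cr (−0.74 V) is the anode.
E°cell = E°(cathode) − E°(anode) = −0.34 − (−0.74) = +0.40 V.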